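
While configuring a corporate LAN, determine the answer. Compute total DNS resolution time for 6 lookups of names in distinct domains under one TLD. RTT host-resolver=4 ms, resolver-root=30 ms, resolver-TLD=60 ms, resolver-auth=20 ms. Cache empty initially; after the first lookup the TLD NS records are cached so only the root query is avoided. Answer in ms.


Lookup 1 (cold cache): local + root + TLD + auth = 4 + 30 + 60 + 20 = 114 ms
Lookups 2..6 (TLD NS cached -> skip root; new domain -> still ask TLD and auth): local + TLD + auth = 4 + 60 + 20 = 84 ms each
Remaining 5 lookups: 5 * 84 = 420 ms
Total = 114 + 420 = 534 ms

534


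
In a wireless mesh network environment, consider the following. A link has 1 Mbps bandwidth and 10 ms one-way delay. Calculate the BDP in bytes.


Given: bandwidth = 1 Mbps, delay = 10 ms
BDP in bits = 1 * 10^6 * 10 / 1000
BDP in bits = 10000
BDP in bytes = 10000 / 8 = 1250

1250


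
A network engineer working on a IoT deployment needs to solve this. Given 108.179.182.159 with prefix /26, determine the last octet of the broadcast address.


Given: IP = 108.179.182.159, prefix = /26
Host bits = 32 - 26 = 6
Network last octet = 159 AND mask = 128
Host part size = 2^6 - 1 = 63
Broadcast last octet = 128 OR 63 = 191

191


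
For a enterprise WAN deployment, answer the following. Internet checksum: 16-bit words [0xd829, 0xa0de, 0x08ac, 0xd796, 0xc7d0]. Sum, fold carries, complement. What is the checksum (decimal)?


Given words: [0xd829, 0xa0de, 0x08ac, 0xd796, 0xc7d0]
Step 1: Sum all words
Raw sum = 55337 + 41182 + 2220 + 55190 + 51152 = 205081
Step 2: Fold carry: (8473 + 3) = 8476
One's complement = ~8476 & 0xFFFF = 57059

57059


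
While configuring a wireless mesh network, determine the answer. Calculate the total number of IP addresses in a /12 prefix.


Given: CIDR prefix /12
Host bits = 32 - 12 = 20
Total addresses = 2^20 = 1048576

1048576


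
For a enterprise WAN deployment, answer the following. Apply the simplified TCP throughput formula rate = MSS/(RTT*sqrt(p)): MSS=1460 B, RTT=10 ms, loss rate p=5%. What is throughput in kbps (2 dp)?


Given: MSS = 1460 bytes, RTT = 10 ms, loss = 5%
RTT in seconds = 10 / 1000 = 0.01
Loss rate = 5% = 0.05
sqrt(loss) = sqrt(0.05) = 0.223606797750
Throughput (bytes/s) = 1460 / (0.01 * 0.223606797750) = 652931.8494
Throughput (kbps) = 652931.8494 * 8 / 1000 = 5223.454795 -> 5223.45 kbps (2 dp)

5223.45


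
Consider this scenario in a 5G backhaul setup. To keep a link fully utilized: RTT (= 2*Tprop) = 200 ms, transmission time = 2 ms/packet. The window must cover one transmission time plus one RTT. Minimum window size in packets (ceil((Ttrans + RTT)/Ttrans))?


Given: Ttrans = 2 ms, RTT = 200 ms (= 2 * Tprop, Tprop = 100 ms)
Time until first ACK returns = Ttrans + RTT = 2 + 200 = 202 ms
Need W * Ttrans >= Ttrans + RTT  ->  W >= (Ttrans + RTT) / Ttrans
(Ttrans + RTT) / Ttrans = 202 / 2 = 101
W_min = ceil(101) = 101

101


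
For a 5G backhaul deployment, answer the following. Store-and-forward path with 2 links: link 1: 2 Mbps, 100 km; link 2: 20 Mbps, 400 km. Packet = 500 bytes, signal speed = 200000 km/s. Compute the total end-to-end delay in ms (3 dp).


Packet = 500 bytes = 4000 bits. Store-and-forward: sum (t_trans + t_prop) per link.
Link 1: t_trans = 4000/(2*10^6) s = 2.0000 ms; t_prop = 100/200000 s = 0.5000 ms; subtotal = 2.5000 ms
Link 2: t_trans = 4000/(20*10^6) s = 0.2000 ms; t_prop = 400/200000 s = 2.0000 ms; subtotal = 2.2000 ms
End-to-end = 2.5000 + 2.2000 = 4.7000 ms -> 4.700 ms (3 dp)

4.700


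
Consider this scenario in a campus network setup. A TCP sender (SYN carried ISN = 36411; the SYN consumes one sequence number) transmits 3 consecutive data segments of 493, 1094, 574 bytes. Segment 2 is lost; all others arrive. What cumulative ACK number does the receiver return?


SYN uses sequence number 36411; first data byte = ISN + 1 = 36412.
Segment 1: SEQ = 36412, len = 493 B, covers [36412, 36904]
Segment 2: SEQ = 36905, len = 1094 B, covers [36905, 37998] [LOST]
Segment 3: SEQ = 37999, len = 574 B, covers [37999, 38572]
In-order data received: bytes [36412, 36904] (segments 1..1).
Segment 2 missing -> gap begins at byte 36905; later segments buffered out of order.
Cumulative ACK = next expected in-order byte = 36412 + 493 = 36905

36905


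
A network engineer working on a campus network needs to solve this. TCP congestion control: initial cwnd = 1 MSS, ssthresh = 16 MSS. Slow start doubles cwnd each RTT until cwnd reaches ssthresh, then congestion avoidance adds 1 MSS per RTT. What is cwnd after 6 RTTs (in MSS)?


RTT 0: cwnd = 1 MSS (initial)
RTT 1: cwnd = 2 MSS (slow start, doubled)
RTT 2: cwnd = 4 MSS (slow start, doubled)
RTT 3: cwnd = 8 MSS (slow start, doubled)
RTT 4: cwnd = 16 MSS (slow start, doubled)
RTT 5: cwnd = 17 MSS (congestion avoidance, +1)
RTT 6: cwnd = 18 MSS (congestion avoidance, +1)

18


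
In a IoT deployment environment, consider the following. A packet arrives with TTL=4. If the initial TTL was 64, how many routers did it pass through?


Given: initial TTL = 64, received TTL = 4
Hops = initial TTL - received TTL
Hops = 64 - 4 = 60

60


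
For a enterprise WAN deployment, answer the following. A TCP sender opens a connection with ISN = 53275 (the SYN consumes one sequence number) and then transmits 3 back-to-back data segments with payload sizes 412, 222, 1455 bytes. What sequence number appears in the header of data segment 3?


The SYN occupies sequence number ISN = 53275, so the first data byte is ISN + 1 = 53276.
SEQ of data segment i = (ISN + 1) + sum of payload sizes of segments 1..i-1.
Segment 1: SEQ = 53276, payload = 412 bytes
Segment 2: SEQ = 53688, payload = 222 bytes
Segment 3: SEQ = 53910, payload = 1455 bytes
SEQ of segment 3 = 53276 + 412 + 222 = 53910

53910


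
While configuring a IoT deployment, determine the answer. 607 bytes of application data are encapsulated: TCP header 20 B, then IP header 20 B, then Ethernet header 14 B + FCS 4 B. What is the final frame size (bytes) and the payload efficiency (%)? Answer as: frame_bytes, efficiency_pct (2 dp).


TCP segment = 607 + 20 = 627 B
IP packet = 627 + 20 = 647 B
Ethernet frame = 647 + 14 + 4 = 665 B
Efficiency = app / frame = 607 / 665 = 0.912782 = 91.2782% -> 91.28% (2 dp)

665, 91.28


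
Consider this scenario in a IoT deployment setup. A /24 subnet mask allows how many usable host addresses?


Given: subnet mask /24
Host bits = 32 - 24 = 8
Total addresses = 2^8 = 256
Usable hosts = 256 - 2 (network + broadcast) = 254

254


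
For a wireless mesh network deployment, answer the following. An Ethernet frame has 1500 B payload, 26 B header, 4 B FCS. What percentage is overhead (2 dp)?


Given: payload = 1500 B, header = 26 B, trailer = 4 B
Overhead bytes = header + trailer = 26 + 4 = 30
Total frame = payload + overhead = 1500 + 30 = 1530
Overhead % = 30 / 1530 * 100 = 1.9608% -> 1.96% (2 dp)

1.96


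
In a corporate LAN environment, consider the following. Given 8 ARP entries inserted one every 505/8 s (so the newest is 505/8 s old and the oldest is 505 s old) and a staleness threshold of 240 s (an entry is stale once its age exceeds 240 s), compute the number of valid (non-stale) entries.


Ages are k * 505/8 s for k = 1..8 (spacing = 63.1250 s).
Entry k is valid iff k * 505/8 <= 240 iff k <= 8 * 240 / 505 = 3.8020
n_valid = floor(3.8020) = 3
(n_stale = 8 - 3 = 5)

3


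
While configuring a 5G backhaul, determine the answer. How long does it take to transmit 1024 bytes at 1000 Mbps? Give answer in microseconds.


Given: packet = 1024 bytes, bandwidth = 1000 Mbps
Packet in bits = 1024 * 8 = 8192 bits
Bandwidth = 1000 * 10^6 = 1000000000 bps
Time = 8192 / 1000000000 seconds
Time in us = 8192 * 10^6 / 1000000000 = 8.192

8.192


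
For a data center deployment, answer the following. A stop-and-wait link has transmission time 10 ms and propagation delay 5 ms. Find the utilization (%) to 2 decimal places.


Given: Ttrans = 10 ms, Tprop = 5 ms
RTT = 2 * Tprop = 2 * 5 = 10 ms
U = Ttrans / (Ttrans + RTT)
U = 10 / (10 + 10)
U = 10 / 20 = 0.5
U% = 50.00%

50.00


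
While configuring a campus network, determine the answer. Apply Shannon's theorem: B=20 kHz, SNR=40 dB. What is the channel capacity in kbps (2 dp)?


Given: B = 20 kHz, SNR = 40 dB
SNR linear = 10^(40/10) = 10000
1 + SNR = 10001
log2(10001) = 13.2878566418
C = 20 * 1000 * 13.2878566418 = 265757.1328 bps
C = 265.757133 kbps -> 265.76 kbps (2 dp)

265.76


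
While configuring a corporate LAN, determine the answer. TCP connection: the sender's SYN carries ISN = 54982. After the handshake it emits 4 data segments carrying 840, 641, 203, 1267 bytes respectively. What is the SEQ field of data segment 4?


The SYN occupies sequence number ISN = 54982, so the first data byte is ISN + 1 = 54983.
SEQ of data segment i = (ISN + 1) + sum of payload sizes of segments 1..i-1.
Segment 1: SEQ = 54983, payload = 840 bytes
Segment 2: SEQ = 55823, payload = 641 bytes
Segment 3: SEQ = 56464, payload = 203 bytes
Segment 4: SEQ = 56667, payload = 1267 bytes
SEQ of segment 4 = 54983 + 840 + 641 + 203 = 56667

56667


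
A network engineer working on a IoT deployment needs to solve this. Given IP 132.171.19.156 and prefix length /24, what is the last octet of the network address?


Given: IP = 132.171.19.156, prefix = /24
Subnet mask = 255.255.255.0
Last octet of IP: 156
Last octet of mask: 0
Network last octet = 156 AND 0 = 0

0


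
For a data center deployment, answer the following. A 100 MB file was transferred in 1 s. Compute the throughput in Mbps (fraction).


Given: file = 100 MB, time = 1 s
File in Mb = 100 * 8 = 800 Mb
Throughput = 800 / 1 Mbps
Throughput = 800 Mbps

800


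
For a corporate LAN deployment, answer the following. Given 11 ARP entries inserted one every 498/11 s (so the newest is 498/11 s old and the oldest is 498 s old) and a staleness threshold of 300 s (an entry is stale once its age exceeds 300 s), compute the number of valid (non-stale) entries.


Ages are k * 498/11 s for k = 1..11 (spacing = 45.2727 s).
Entry k is valid iff k * 498/11 <= 300 iff k <= 11 * 300 / 498 = 6.6265
n_valid = floor(6.6265) = 6
(n_stale = 11 - 6 = 5)

6


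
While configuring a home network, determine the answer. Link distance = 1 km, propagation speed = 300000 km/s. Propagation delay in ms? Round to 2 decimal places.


Given: distance = 1 km, speed = 300000 km/s
Delay = distance / speed = 1 / 300000 seconds
Delay in ms = 1 * 1000 / 300000
Delay = 0.0033 ms
Rounded to 2 dp = 0.00 ms

0.00


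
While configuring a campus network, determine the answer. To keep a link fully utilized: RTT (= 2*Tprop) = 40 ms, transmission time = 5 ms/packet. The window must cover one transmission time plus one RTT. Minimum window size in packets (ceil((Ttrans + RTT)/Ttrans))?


Given: Ttrans = 5 ms, RTT = 40 ms (= 2 * Tprop, Tprop = 20 ms)
Time until first ACK returns = Ttrans + RTT = 5 + 40 = 45 ms
Need W * Ttrans >= Ttrans + RTT  ->  W >= (Ttrans + RTT) / Ttrans
(Ttrans + RTT) / Ttrans = 45 / 5 = 9
W_min = ceil(9) = 9

9


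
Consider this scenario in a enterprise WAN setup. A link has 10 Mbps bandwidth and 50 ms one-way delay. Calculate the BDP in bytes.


Given: bandwidth = 10 Mbps, delay = 50 ms
BDP in bits = 10 * 10^6 * 50 / 1000
BDP in bits = 500000
BDP in bytes = 500000 / 8 = 62500

62500


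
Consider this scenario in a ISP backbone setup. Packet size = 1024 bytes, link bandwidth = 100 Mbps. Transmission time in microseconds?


Given: packet = 1024 bytes, bandwidth = 100 Mbps
Packet in bits = 1024 * 8 = 8192 bits
Bandwidth = 100 * 10^6 = 100000000 bps
Time = 8192 / 100000000 seconds
Time in us = 8192 * 10^6 / 100000000 = 81.92

81.92


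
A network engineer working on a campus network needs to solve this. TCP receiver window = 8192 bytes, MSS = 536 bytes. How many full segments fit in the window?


Given: RWND = 8192 bytes, MSS = 536 bytes
Full segments = floor(RWND / MSS)
Full segments = floor(8192 / 536)
Full segments = floor(15.2836) = 15

15


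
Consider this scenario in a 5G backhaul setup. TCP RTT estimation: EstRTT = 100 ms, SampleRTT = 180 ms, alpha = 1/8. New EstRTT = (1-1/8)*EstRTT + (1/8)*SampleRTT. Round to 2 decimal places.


Given: EstRTT = 100 ms, SampleRTT = 180 ms, alpha = 1/8
New EstRTT = (1 - alpha) * EstRTT + alpha * SampleRTT
(7/8) * 100 = 87.5
(1/8) * 180 = 22.5
New EstRTT = 87.5 + 22.5 = 110 ms -> 110.00 ms (2 dp)

110.00


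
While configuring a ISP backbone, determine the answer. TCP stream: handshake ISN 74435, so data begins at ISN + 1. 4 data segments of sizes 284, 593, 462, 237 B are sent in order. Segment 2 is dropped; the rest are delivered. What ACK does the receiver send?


SYN uses sequence number 74435; first data byte = ISN + 1 = 74436.
Segment 1: SEQ = 74436, len = 284 B, covers [74436, 74719]
Segment 2: SEQ = 74720, len = 593 B, covers [74720, 75312] [LOST]
Segment 3: SEQ = 75313, len = 462 B, covers [75313, 75774]
Segment 4: SEQ = 75775, len = 237 B, covers [75775, 76011]
In-order data received: bytes [74436, 74719] (segments 1..1).
Segment 2 missing -> gap begins at byte 74720; later segments buffered out of order.
Cumulative ACK = next expected in-order byte = 74436 + 284 = 74720

74720


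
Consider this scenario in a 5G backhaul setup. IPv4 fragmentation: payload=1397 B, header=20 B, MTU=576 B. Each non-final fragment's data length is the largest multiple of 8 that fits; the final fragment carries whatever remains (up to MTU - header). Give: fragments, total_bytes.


Max data per non-final fragment = floor((MTU - header)/8)*8 = floor((576 - 20)/8)*8 = floor(556/8)*8 = 552 B
Final fragment needs no 8-byte alignment: it can carry up to MTU - header = 556 B
Non-final fragments needed = ceil((payload - 556) / 552) = ceil(841/552) = ceil(1.5236) = 2
Number of fragments = 2 + 1 = 3
Fragment sizes (data): 2 * 552 B + 293 B (last, 293 <= 556 OK)
Total bytes sent = payload + n_frags * header = 1397 + 3*20 = 1397 + 60 = 1457 B

3, 1457


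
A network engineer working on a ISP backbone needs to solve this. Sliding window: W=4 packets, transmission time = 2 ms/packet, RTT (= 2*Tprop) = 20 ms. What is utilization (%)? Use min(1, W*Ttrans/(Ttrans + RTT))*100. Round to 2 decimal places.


Given: W = 4, Ttrans = 2 ms, RTT = 20 ms (= 2 * Tprop, Tprop = 10 ms)
Cycle time = Ttrans + RTT = 2 + 20 = 22 ms (first packet sent until its ACK returns)
W * Ttrans = 4 * 2 = 8 ms of sending per cycle
W * Ttrans / (Ttrans + RTT) = 8 / 22 = 0.363636
U = min(1, 0.363636) = 0.363636
U% = 36.36%

36.36


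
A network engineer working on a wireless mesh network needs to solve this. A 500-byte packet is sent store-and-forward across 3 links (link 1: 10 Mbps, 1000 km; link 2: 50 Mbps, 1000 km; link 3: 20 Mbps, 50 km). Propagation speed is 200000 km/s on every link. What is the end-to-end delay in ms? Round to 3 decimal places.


Packet = 500 bytes = 4000 bits. Store-and-forward: sum (t_trans + t_prop) per link.
Link 1: t_trans = 4000/(10*10^6) s = 0.4000 ms; t_prop = 1000/200000 s = 5.0000 ms; subtotal = 5.4000 ms
Link 2: t_trans = 4000/(50*10^6) s = 0.0800 ms; t_prop = 1000/200000 s = 5.0000 ms; subtotal = 5.0800 ms
Link 3: t_trans = 4000/(20*10^6) s = 0.2000 ms; t_prop = 50/200000 s = 0.2500 ms; subtotal = 0.4500 ms
End-to-end = 5.4000 + 5.0800 + 0.4500 = 10.9300 ms -> 10.930 ms (3 dp)

10.930


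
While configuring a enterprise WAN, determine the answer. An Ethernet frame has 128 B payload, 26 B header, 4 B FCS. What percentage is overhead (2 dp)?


Given: payload = 128 B, header = 26 B, trailer = 4 B
Overhead bytes = header + trailer = 26 + 4 = 30
Total frame = payload + overhead = 128 + 30 = 158
Overhead % = 30 / 158 * 100 = 18.9873% -> 18.99% (2 dp)

18.99


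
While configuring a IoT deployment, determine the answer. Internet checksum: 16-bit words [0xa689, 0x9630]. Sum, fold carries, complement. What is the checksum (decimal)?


Given words: [0xa689, 0x9630]
Step 1: Sum all words
Raw sum = 42633 + 38448 = 81081
Step 2: Fold carry: (15545 + 1) = 15546
One's complement = ~15546 & 0xFFFF = 49989

49989


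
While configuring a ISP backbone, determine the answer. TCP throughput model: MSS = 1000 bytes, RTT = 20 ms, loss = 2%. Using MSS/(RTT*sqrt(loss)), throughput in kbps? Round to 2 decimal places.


Given: MSS = 1000 bytes, RTT = 20 ms, loss = 2%
RTT in seconds = 20 / 1000 = 0.02
Loss rate = 2% = 0.02
sqrt(loss) = sqrt(0.02) = 0.141421356237
Throughput (bytes/s) = 1000 / (0.02 * 0.141421356237) = 353553.3906
Throughput (kbps) = 353553.3906 * 8 / 1000 = 2828.427125 -> 2828.43 kbps (2 dp)

2828.43


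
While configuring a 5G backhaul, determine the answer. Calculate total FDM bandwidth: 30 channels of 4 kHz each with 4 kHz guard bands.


Given: 30 channels, 4 kHz each, guard = 4 kHz
Channel bandwidth = 30 * 4 = 120 kHz
Guard bands = 29 gaps * 4 kHz = 116 kHz
Total = 120 + 116 = 236 kHz

236


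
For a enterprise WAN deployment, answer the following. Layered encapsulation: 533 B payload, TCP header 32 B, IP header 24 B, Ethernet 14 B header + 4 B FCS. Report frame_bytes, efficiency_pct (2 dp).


TCP segment = 533 + 32 = 565 B
IP packet = 565 + 24 = 589 B
Ethernet frame = 589 + 14 + 4 = 607 B
Efficiency = app / frame = 533 / 607 = 0.878089 = 87.8089% -> 87.81% (2 dp)

607, 87.81


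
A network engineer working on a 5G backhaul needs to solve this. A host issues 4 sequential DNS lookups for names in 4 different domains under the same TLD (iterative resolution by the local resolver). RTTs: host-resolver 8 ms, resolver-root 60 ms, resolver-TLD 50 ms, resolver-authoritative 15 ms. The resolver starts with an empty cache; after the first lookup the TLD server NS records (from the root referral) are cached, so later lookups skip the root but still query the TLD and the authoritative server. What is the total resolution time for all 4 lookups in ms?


Lookup 1 (cold cache): local + root + TLD + auth = 8 + 60 + 50 + 15 = 133 ms
Lookups 2..4 (TLD NS cached -> skip root; new domain -> still ask TLD and auth): local + TLD + auth = 8 + 50 + 15 = 73 ms each
Remaining 3 lookups: 3 * 73 = 219 ms
Total = 133 + 219 = 352 ms

352


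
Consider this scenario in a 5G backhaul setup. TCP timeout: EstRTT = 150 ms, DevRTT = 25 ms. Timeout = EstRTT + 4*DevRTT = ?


Given: EstRTT = 150 ms, DevRTT = 25 ms
Timeout = EstRTT + 4 * DevRTT
4 * DevRTT = 4 * 25 = 100
Timeout = 150 + 100 = 250 ms

250


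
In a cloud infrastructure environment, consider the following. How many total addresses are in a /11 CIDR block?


Given: CIDR prefix /11
Host bits = 32 - 11 = 21
Total addresses = 2^21 = 2097152

2097152


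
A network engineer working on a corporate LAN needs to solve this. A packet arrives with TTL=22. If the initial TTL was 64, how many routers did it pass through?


Given: initial TTL = 64, received TTL = 22
Hops = initial TTL - received TTL
Hops = 64 - 22 = 42

42


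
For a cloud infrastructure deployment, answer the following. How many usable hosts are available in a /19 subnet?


Given: subnet mask /19
Host bits = 32 - 19 = 13
Total addresses = 2^13 = 8192
Usable hosts = 8192 - 2 (network + broadcast) = 8190

8190


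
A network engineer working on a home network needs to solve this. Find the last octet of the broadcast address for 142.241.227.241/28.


Given: IP = 142.241.227.241, prefix = /28
Host bits = 32 - 28 = 4
Network last octet = 241 AND mask = 240
Host part size = 2^4 - 1 = 15
Broadcast last octet = 240 OR 15 = 255

255


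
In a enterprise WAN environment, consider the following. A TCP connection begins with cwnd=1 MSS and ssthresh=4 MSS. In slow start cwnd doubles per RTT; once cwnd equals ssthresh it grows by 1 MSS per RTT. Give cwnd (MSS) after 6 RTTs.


RTT 0: cwnd = 1 MSS (initial)
RTT 1: cwnd = 2 MSS (slow start, doubled)
RTT 2: cwnd = 4 MSS (slow start, doubled)
RTT 3: cwnd = 5 MSS (congestion avoidance, +1)
RTT 4: cwnd = 6 MSS (congestion avoidance, +1)
RTT 5: cwnd = 7 MSS (congestion avoidance, +1)
RTT 6: cwnd = 8 MSS (congestion avoidance, +1)

8


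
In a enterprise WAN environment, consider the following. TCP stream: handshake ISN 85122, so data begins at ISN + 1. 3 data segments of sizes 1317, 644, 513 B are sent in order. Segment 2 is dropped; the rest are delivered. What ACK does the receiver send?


SYN uses sequence number 85122; first data byte = ISN + 1 = 85123.
Segment 1: SEQ = 85123, len = 1317 B, covers [85123, 86439]
Segment 2: SEQ = 86440, len = 644 B, covers [86440, 87083] [LOST]
Segment 3: SEQ = 87084, len = 513 B, covers [87084, 87596]
In-order data received: bytes [85123, 86439] (segments 1..1).
Segment 2 missing -> gap begins at byte 86440; later segments buffered out of order.
Cumulative ACK = next expected in-order byte = 85123 + 1317 = 86440

86440


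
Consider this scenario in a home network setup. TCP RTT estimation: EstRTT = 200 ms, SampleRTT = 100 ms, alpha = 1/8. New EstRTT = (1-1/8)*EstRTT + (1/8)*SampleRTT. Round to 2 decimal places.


Given: EstRTT = 200 ms, SampleRTT = 100 ms, alpha = 1/8
New EstRTT = (1 - alpha) * EstRTT + alpha * SampleRTT
(7/8) * 200 = 175
(1/8) * 100 = 12.5
New EstRTT = 175 + 12.5 = 187.5 ms -> 187.50 ms (2 dp)

187.50


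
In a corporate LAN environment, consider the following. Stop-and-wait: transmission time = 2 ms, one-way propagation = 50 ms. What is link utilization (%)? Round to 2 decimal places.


Given: Ttrans = 2 ms, Tprop = 50 ms
RTT = 2 * Tprop = 2 * 50 = 100 ms
U = Ttrans / (Ttrans + RTT)
U = 2 / (2 + 100)
U = 2 / 102 = 0.019608
U% = 1.96%

1.96


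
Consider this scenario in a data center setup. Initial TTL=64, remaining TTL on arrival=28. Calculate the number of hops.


Given: initial TTL = 64, received TTL = 28
Hops = initial TTL - received TTL
Hops = 64 - 28 = 36

36


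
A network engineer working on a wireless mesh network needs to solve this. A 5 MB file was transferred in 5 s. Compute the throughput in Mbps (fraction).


Given: file = 5 MB, time = 5 s
File in Mb = 5 * 8 = 40 Mb
Throughput = 40 / 5 Mbps
Throughput = 8 Mbps

8


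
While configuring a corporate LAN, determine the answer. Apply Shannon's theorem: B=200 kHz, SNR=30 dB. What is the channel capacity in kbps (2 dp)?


Given: B = 200 kHz, SNR = 30 dB
SNR linear = 10^(30/10) = 1000
1 + SNR = 1001
log2(1001) = 9.9672262588
C = 200 * 1000 * 9.9672262588 = 1993445.2518 bps
C = 1993.445252 kbps -> 1993.45 kbps (2 dp)

1993.45


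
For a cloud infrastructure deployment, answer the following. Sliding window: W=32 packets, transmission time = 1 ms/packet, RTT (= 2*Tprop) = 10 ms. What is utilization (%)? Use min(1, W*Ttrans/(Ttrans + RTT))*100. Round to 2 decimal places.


Given: W = 32, Ttrans = 1 ms, RTT = 10 ms (= 2 * Tprop, Tprop = 5 ms)
Cycle time = Ttrans + RTT = 1 + 10 = 11 ms (first packet sent until its ACK returns)
W * Ttrans = 32 * 1 = 32 ms of sending per cycle
W * Ttrans / (Ttrans + RTT) = 32 / 11 = 2.909091
U = min(1, 2.909091) = 1.000000
U% = 100.00%

100.00


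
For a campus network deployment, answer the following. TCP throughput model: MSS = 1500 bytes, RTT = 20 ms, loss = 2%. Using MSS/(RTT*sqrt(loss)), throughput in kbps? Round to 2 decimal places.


Given: MSS = 1500 bytes, RTT = 20 ms, loss = 2%
RTT in seconds = 20 / 1000 = 0.02
Loss rate = 2% = 0.02
sqrt(loss) = sqrt(0.02) = 0.141421356237
Throughput (bytes/s) = 1500 / (0.02 * 0.141421356237) = 530330.0859
Throughput (kbps) = 530330.0859 * 8 / 1000 = 4242.640687 -> 4242.64 kbps (2 dp)

4242.64


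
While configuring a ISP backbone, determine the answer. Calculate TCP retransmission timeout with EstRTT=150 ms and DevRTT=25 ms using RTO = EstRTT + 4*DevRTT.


Given: EstRTT = 150 ms, DevRTT = 25 ms
Timeout = EstRTT + 4 * DevRTT
4 * DevRTT = 4 * 25 = 100
Timeout = 150 + 100 = 250 ms

250


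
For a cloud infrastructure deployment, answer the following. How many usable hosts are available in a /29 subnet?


Given: subnet mask /29
Host bits = 32 - 29 = 3
Total addresses = 2^3 = 8
Usable hosts = 8 - 2 (network + broadcast) = 6

6


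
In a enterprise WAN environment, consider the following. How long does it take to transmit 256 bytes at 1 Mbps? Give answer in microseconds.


Given: packet = 256 bytes, bandwidth = 1 Mbps
Packet in bits = 256 * 8 = 2048 bits
Bandwidth = 1 * 10^6 = 1000000 bps
Time = 2048 / 1000000 seconds
Time in us = 2048 * 10^6 / 1000000 = 2048

2048


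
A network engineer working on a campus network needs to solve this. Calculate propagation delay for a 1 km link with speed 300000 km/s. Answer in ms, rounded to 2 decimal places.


Given: distance = 1 km, speed = 300000 km/s
Delay = distance / speed = 1 / 300000 seconds
Delay in ms = 1 * 1000 / 300000
Delay = 0.0033 ms
Rounded to 2 dp = 0.00 ms

0.00


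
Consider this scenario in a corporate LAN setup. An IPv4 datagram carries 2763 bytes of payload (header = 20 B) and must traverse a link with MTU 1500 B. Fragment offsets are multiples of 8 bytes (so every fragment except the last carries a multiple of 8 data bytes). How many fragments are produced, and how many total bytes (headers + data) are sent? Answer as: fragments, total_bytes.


Max data per non-final fragment = floor((MTU - header)/8)*8 = floor((1500 - 20)/8)*8 = floor(1480/8)*8 = 1480 B
Final fragment needs no 8-byte alignment: it can carry up to MTU - header = 1480 B
Non-final fragments needed = ceil((payload - 1480) / 1480) = ceil(1283/1480) = ceil(0.8669) = 1
Number of fragments = 1 + 1 = 2
Fragment sizes (data): 1 * 1480 B + 1283 B (last, 1283 <= 1480 OK)
Total bytes sent = payload + n_frags * header = 2763 + 2*20 = 2763 + 40 = 2803 B

2, 2803


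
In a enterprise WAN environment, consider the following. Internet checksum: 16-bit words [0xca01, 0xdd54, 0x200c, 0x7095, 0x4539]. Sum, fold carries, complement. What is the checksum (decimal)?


Given words: [0xca01, 0xdd54, 0x200c, 0x7095, 0x4539]
Step 1: Sum all words
Raw sum = 51713 + 56660 + 8204 + 28821 + 17721 = 163119
Step 2: Fold carry: (32047 + 2) = 32049
One's complement = ~32049 & 0xFFFF = 33486

33486


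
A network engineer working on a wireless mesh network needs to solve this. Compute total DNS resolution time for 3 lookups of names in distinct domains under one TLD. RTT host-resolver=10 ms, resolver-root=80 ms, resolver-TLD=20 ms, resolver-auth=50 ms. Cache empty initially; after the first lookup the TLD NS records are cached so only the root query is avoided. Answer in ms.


Lookup 1 (cold cache): local + root + TLD + auth = 10 + 80 + 20 + 50 = 160 ms
Lookups 2..3 (TLD NS cached -> skip root; new domain -> still ask TLD and auth): local + TLD + auth = 10 + 20 + 50 = 80 ms each
Remaining 2 lookups: 2 * 80 = 160 ms
Total = 160 + 160 = 320 ms

320


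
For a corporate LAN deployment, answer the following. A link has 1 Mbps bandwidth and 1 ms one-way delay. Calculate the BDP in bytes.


Given: bandwidth = 1 Mbps, delay = 1 ms
BDP in bits = 1 * 10^6 * 1 / 1000
BDP in bits = 1000
BDP in bytes = 1000 / 8 = 125

125


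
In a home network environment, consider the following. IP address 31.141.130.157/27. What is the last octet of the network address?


Given: IP = 31.141.130.157, prefix = /27
Subnet mask = 255.255.255.224
Last octet of IP: 157
Last octet of mask: 224
Network last octet = 157 AND 224 = 128

128


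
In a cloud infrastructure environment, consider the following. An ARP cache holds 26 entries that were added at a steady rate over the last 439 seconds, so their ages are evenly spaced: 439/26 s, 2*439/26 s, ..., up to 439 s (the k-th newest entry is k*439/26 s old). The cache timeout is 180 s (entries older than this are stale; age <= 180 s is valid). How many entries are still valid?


Ages are k * 439/26 s for k = 1..26 (spacing = 16.8846 s).
Entry k is valid iff k * 439/26 <= 180 iff k <= 26 * 180 / 439 = 10.6606
n_valid = floor(10.6606) = 10
(n_stale = 26 - 10 = 16)

10


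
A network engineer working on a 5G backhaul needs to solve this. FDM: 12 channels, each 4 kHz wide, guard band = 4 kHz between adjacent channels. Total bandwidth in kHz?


Given: 12 channels, 4 kHz each, guard = 4 kHz
Channel bandwidth = 12 * 4 = 48 kHz
Guard bands = 11 gaps * 4 kHz = 44 kHz
Total = 48 + 44 = 92 kHz

92


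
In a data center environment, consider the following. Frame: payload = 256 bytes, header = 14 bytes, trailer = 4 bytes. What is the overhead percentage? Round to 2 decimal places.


Given: payload = 256 B, header = 14 B, trailer = 4 B
Overhead bytes = header + trailer = 14 + 4 = 18
Total frame = payload + overhead = 256 + 18 = 274
Overhead % = 18 / 274 * 100 = 6.5693% -> 6.57% (2 dp)

6.57


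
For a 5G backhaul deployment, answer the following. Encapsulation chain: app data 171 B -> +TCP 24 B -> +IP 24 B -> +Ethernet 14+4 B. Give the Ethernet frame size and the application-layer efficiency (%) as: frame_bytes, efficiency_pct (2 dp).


TCP segment = 171 + 24 = 195 B
IP packet = 195 + 24 = 219 B
Ethernet frame = 219 + 14 + 4 = 237 B
Efficiency = app / frame = 171 / 237 = 0.721519 = 72.1519% -> 72.15% (2 dp)

237, 72.15


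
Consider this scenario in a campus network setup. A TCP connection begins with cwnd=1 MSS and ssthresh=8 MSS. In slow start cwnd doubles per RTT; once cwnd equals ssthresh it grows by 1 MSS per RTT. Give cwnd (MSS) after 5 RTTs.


RTT 0: cwnd = 1 MSS (initial)
RTT 1: cwnd = 2 MSS (slow start, doubled)
RTT 2: cwnd = 4 MSS (slow start, doubled)
RTT 3: cwnd = 8 MSS (slow start, doubled)
RTT 4: cwnd = 9 MSS (congestion avoidance, +1)
RTT 5: cwnd = 10 MSS (congestion avoidance, +1)

10


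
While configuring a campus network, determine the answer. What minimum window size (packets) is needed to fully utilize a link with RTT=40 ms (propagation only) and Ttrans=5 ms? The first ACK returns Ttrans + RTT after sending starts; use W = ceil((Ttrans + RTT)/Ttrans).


Given: Ttrans = 5 ms, RTT = 40 ms (= 2 * Tprop, Tprop = 20 ms)
Time until first ACK returns = Ttrans + RTT = 5 + 40 = 45 ms
Need W * Ttrans >= Ttrans + RTT  ->  W >= (Ttrans + RTT) / Ttrans
(Ttrans + RTT) / Ttrans = 45 / 5 = 9
W_min = ceil(9) = 9

9


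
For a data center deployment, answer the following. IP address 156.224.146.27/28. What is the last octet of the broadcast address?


Given: IP = 156.224.146.27, prefix = /28
Host bits = 32 - 28 = 4
Network last octet = 27 AND mask = 16
Host part size = 2^4 - 1 = 15
Broadcast last octet = 16 OR 15 = 31

31


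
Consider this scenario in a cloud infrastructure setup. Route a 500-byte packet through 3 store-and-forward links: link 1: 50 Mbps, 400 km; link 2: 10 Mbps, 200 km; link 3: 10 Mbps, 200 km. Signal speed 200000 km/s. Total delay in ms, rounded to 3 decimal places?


Packet = 500 bytes = 4000 bits. Store-and-forward: sum (t_trans + t_prop) per link.
Link 1: t_trans = 4000/(50*10^6) s = 0.0800 ms; t_prop = 400/200000 s = 2.0000 ms; subtotal = 2.0800 ms
Link 2: t_trans = 4000/(10*10^6) s = 0.4000 ms; t_prop = 200/200000 s = 1.0000 ms; subtotal = 1.4000 ms
Link 3: t_trans = 4000/(10*10^6) s = 0.4000 ms; t_prop = 200/200000 s = 1.0000 ms; subtotal = 1.4000 ms
End-to-end = 2.0800 + 1.4000 + 1.4000 = 4.8800 ms -> 4.880 ms (3 dp)

4.880


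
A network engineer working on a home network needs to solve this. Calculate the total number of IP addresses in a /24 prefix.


Given: CIDR prefix /24
Host bits = 32 - 24 = 8
Total addresses = 2^8 = 256

256


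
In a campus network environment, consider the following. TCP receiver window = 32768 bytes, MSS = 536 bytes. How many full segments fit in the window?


Given: RWND = 32768 bytes, MSS = 536 bytes
Full segments = floor(RWND / MSS)
Full segments = floor(32768 / 536)
Full segments = floor(61.1343) = 61

61


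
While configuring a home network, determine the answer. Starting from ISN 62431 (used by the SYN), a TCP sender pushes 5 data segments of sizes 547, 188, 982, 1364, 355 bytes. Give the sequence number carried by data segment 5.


The SYN occupies sequence number ISN = 62431, so the first data byte is ISN + 1 = 62432.
SEQ of data segment i = (ISN + 1) + sum of payload sizes of segments 1..i-1.
Segment 1: SEQ = 62432, payload = 547 bytes
Segment 2: SEQ = 62979, payload = 188 bytes
Segment 3: SEQ = 63167, payload = 982 bytes
Segment 4: SEQ = 64149, payload = 1364 bytes
Segment 5: SEQ = 65513, payload = 355 bytes
SEQ of segment 5 = 62432 + 547 + 188 + 982 + 1364 = 65513

65513


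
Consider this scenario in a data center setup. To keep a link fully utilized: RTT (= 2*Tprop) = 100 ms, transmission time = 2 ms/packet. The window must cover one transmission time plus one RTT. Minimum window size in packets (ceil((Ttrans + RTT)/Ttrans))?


Given: Ttrans = 2 ms, RTT = 100 ms (= 2 * Tprop, Tprop = 50 ms)
Time until first ACK returns = Ttrans + RTT = 2 + 100 = 102 ms
Need W * Ttrans >= Ttrans + RTT  ->  W >= (Ttrans + RTT) / Ttrans
(Ttrans + RTT) / Ttrans = 102 / 2 = 51
W_min = ceil(51) = 51

51


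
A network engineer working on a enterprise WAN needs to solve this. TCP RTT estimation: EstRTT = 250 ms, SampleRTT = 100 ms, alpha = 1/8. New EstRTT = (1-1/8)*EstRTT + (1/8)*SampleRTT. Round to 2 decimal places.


Given: EstRTT = 250 ms, SampleRTT = 100 ms, alpha = 1/8
New EstRTT = (1 - alpha) * EstRTT + alpha * SampleRTT
(7/8) * 250 = 218.75
(1/8) * 100 = 12.5
New EstRTT = 218.75 + 12.5 = 231.25 ms -> 231.25 ms (2 dp)

231.25


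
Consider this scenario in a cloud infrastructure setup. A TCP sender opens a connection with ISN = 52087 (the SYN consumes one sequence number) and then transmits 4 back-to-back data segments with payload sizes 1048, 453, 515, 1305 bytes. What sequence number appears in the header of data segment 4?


The SYN occupies sequence number ISN = 52087, so the first data byte is ISN + 1 = 52088.
SEQ of data segment i = (ISN + 1) + sum of payload sizes of segments 1..i-1.
Segment 1: SEQ = 52088, payload = 1048 bytes
Segment 2: SEQ = 53136, payload = 453 bytes
Segment 3: SEQ = 53589, payload = 515 bytes
Segment 4: SEQ = 54104, payload = 1305 bytes
SEQ of segment 4 = 52088 + 1048 + 453 + 515 = 54104

54104


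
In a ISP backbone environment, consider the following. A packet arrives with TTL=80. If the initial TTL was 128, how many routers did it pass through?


Given: initial TTL = 128, received TTL = 80
Hops = initial TTL - received TTL
Hops = 128 - 80 = 48

48


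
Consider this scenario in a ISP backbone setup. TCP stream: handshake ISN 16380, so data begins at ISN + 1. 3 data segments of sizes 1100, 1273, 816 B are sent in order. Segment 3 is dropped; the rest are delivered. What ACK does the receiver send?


SYN uses sequence number 16380; first data byte = ISN + 1 = 16381.
Segment 1: SEQ = 16381, len = 1100 B, covers [16381, 17480]
Segment 2: SEQ = 17481, len = 1273 B, covers [17481, 18753]
Segment 3: SEQ = 18754, len = 816 B, covers [18754, 19569] [LOST]
In-order data received: bytes [16381, 18753] (segments 1..2).
Segment 3 missing -> gap begins at byte 18754.
Cumulative ACK = next expected in-order byte = 16381 + 1100 + 1273 = 18754

18754


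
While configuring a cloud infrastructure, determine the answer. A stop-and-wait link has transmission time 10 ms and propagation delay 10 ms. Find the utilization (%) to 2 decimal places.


Given: Ttrans = 10 ms, Tprop = 10 ms
RTT = 2 * Tprop = 2 * 10 = 20 ms
U = Ttrans / (Ttrans + RTT)
U = 10 / (10 + 20)
U = 10 / 30 = 0.333333
U% = 33.33%

33.33


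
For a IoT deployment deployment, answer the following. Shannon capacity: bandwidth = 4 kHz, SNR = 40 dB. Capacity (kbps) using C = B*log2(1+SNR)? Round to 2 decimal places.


Given: B = 4 kHz, SNR = 40 dB
SNR linear = 10^(40/10) = 10000
1 + SNR = 10001
log2(10001) = 13.2878566418
C = 4 * 1000 * 13.2878566418 = 53151.4266 bps
C = 53.151427 kbps -> 53.15 kbps (2 dp)

53.15


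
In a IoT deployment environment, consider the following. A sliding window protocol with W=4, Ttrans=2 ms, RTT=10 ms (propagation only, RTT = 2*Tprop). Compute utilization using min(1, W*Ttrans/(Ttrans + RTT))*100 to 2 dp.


Given: W = 4, Ttrans = 2 ms, RTT = 10 ms (= 2 * Tprop, Tprop = 5 ms)
Cycle time = Ttrans + RTT = 2 + 10 = 12 ms (first packet sent until its ACK returns)
W * Ttrans = 4 * 2 = 8 ms of sending per cycle
W * Ttrans / (Ttrans + RTT) = 8 / 12 = 0.666667
U = min(1, 0.666667) = 0.666667
U% = 66.67%

66.67


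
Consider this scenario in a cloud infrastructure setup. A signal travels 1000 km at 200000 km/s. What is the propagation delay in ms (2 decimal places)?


Given: distance = 1000 km, speed = 200000 km/s
Delay = distance / speed = 1000 / 200000 seconds
Delay in ms = 1000 * 1000 / 200000
Delay = 5.0000 ms
Rounded to 2 dp = 5.00 ms

5.00


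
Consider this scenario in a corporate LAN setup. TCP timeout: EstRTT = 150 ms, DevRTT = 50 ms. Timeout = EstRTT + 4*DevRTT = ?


Given: EstRTT = 150 ms, DevRTT = 50 ms
Timeout = EstRTT + 4 * DevRTT
4 * DevRTT = 4 * 50 = 200
Timeout = 150 + 200 = 350 ms

350


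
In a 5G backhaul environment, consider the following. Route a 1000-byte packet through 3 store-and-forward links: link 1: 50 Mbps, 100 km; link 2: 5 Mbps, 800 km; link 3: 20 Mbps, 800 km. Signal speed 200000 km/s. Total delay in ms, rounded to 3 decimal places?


Packet = 1000 bytes = 8000 bits. Store-and-forward: sum (t_trans + t_prop) per link.
Link 1: t_trans = 8000/(50*10^6) s = 0.1600 ms; t_prop = 100/200000 s = 0.5000 ms; subtotal = 0.6600 ms
Link 2: t_trans = 8000/(5*10^6) s = 1.6000 ms; t_prop = 800/200000 s = 4.0000 ms; subtotal = 5.6000 ms
Link 3: t_trans = 8000/(20*10^6) s = 0.4000 ms; t_prop = 800/200000 s = 4.0000 ms; subtotal = 4.4000 ms
End-to-end = 0.6600 + 5.6000 + 4.4000 = 10.6600 ms -> 10.660 ms (3 dp)

10.660


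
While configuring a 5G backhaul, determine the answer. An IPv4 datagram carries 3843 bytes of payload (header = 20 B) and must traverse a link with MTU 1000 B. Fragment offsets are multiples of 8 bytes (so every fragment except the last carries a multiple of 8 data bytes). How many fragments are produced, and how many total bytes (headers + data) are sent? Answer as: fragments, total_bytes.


Max data per non-final fragment = floor((MTU - header)/8)*8 = floor((1000 - 20)/8)*8 = floor(980/8)*8 = 976 B
Final fragment needs no 8-byte alignment: it can carry up to MTU - header = 980 B
Non-final fragments needed = ceil((payload - 980) / 976) = ceil(2863/976) = ceil(2.9334) = 3
Number of fragments = 3 + 1 = 4
Fragment sizes (data): 3 * 976 B + 915 B (last, 915 <= 980 OK)
Total bytes sent = payload + n_frags * header = 3843 + 4*20 = 3843 + 80 = 3923 B

4, 3923


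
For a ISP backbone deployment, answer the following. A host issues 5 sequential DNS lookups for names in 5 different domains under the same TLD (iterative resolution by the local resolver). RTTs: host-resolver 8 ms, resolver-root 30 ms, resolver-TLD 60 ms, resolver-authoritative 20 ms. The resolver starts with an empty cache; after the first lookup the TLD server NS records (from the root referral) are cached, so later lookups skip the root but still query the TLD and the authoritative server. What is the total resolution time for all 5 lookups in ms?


Lookup 1 (cold cache): local + root + TLD + auth = 8 + 30 + 60 + 20 = 118 ms
Lookups 2..5 (TLD NS cached -> skip root; new domain -> still ask TLD and auth): local + TLD + auth = 8 + 60 + 20 = 88 ms each
Remaining 4 lookups: 4 * 88 = 352 ms
Total = 118 + 352 = 470 ms

470


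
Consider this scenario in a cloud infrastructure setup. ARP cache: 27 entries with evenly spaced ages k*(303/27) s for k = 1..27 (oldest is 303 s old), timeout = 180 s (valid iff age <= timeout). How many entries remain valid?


Ages are k * 303/27 s for k = 1..27 (spacing = 11.2222 s).
Entry k is valid iff k * 303/27 <= 180 iff k <= 27 * 180 / 303 = 16.0396
n_valid = floor(16.0396) = 16
(n_stale = 27 - 16 = 11)

16


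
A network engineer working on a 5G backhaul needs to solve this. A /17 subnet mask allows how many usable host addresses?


Given: subnet mask /17
Host bits = 32 - 17 = 15
Total addresses = 2^15 = 32768
Usable hosts = 32768 - 2 (network + broadcast) = 32766

32766


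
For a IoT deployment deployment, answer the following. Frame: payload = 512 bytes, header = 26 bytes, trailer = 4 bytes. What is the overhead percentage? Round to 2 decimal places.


Given: payload = 512 B, header = 26 B, trailer = 4 B
Overhead bytes = header + trailer = 26 + 4 = 30
Total frame = payload + overhead = 512 + 30 = 542
Overhead % = 30 / 542 * 100 = 5.5351% -> 5.54% (2 dp)

5.54
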